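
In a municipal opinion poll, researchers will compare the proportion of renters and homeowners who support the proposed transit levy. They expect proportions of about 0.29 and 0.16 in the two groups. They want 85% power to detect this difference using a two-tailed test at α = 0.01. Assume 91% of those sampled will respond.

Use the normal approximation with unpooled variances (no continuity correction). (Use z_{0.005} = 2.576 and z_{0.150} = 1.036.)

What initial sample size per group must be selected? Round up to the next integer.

n = 289 per group

n = (z_{α/2} + z_β)² · [p₁(1−p₁) + p₂(1−p₂)] / (p₁ − p₂)²
  = (2.576 + 1.036)² · (0.29·0.71 + 0.16·0.84) / (0.13)²
  = (3.612)² · (0.2059 + 0.1344) / 0.0169
  = 13.0465 · 0.3403 / 0.0169
  = 262.71
Adjust for 91% response: 262.71 / 0.91 = 288.69.
Round up → n = 289 per group.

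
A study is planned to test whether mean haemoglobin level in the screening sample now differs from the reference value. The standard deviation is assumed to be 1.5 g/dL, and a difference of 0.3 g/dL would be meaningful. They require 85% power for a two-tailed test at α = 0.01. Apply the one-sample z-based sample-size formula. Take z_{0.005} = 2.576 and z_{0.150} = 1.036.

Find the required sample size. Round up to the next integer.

n = 327

n = (z_{α/2} + z_β)² · σ² / δ²
  = (2.576 + 1.036)² · 1.5² / 0.3²
  = 13.0465 · 2.25 / 0.09
  = 326.16
Round up → n = 327.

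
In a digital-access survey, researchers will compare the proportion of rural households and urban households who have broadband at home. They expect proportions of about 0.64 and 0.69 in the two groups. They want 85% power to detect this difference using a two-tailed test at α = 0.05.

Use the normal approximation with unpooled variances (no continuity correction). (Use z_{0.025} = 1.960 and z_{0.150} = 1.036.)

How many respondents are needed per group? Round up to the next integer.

n = 1596 per group

n = (z_{α/2} + z_β)² · [p₁(1−p₁) + p₂(1−p₂)] / (p₁ − p₂)²
  = (1.960 + 1.036)² · (0.64·0.36 + 0.69·0.31) / (-0.05)²
  = (2.996)² · (0.2304 + 0.2139) / 0.0025
  = 8.9760 · 0.4443 / 0.0025
  = 1595.22
Round up → n = 1596 per group.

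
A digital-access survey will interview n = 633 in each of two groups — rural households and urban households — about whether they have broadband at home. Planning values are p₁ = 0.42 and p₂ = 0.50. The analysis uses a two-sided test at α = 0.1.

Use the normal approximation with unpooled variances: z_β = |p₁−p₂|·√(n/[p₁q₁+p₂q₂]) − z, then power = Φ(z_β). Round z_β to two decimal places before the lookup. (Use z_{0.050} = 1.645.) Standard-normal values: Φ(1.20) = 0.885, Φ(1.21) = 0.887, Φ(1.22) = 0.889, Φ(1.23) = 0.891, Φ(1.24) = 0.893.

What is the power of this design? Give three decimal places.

z_β = |p₁−p₂|·√(n/[p₁q₁+p₂q₂]) − z_{α/2}
    = 0.08 · √(633/0.4936) − 1.645
    = 0.08 · 35.8108 − 1.645
    = 2.8649 − 1.645 = 1.2199 → 1.22
Power = Φ(1.22) = 0.889.

Power ≈ 0.889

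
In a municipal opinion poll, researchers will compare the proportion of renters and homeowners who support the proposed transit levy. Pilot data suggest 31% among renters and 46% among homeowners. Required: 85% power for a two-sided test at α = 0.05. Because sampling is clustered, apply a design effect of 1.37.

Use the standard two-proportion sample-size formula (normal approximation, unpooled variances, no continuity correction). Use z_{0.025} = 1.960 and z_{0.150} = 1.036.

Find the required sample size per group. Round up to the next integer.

n = 253 per group

n = (z_{α/2} + z_β)² · [p₁(1−p₁) + p₂(1−p₂)] / (p₁ − p₂)²
  = (1.960 + 1.036)² · (0.31·0.69 + 0.46·0.54) / (-0.15)²
  = (2.996)² · (0.2139 + 0.2484) / 0.0225
  = 8.9760 · 0.4623 / 0.0225
  = 184.43
Design effect: 1.37 × 184.43 = 252.67.
Round up → n = 253 per group.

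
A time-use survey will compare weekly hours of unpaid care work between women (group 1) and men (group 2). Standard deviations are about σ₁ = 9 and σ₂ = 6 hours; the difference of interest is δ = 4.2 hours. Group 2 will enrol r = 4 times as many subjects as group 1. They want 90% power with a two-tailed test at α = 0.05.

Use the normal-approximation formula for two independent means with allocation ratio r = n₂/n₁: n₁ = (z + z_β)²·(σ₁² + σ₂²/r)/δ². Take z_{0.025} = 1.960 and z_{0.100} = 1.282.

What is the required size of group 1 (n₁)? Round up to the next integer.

n₁ = (z_{α/2} + z_β)² · (σ₁² + σ₂²/r) / δ²
   = (1.960 + 1.282)² · (9² + 6²/4) / 4.2²
   = 10.5106 · (81 + 9) / 17.64
   = 10.5106 · 90 / 17.64
   = 53.63
Round up → n₁ = 54; n₂ = r·n₁ = 4 × 54 = 216.

n₁ = 54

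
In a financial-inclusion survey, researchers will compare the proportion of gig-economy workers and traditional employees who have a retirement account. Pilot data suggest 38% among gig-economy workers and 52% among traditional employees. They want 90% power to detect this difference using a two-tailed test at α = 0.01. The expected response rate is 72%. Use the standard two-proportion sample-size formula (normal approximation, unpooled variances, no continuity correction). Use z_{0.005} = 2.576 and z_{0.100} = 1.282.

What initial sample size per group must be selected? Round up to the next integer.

n = 512 per group

n = (z_{α/2} + z_β)² · [p₁(1−p₁) + p₂(1−p₂)] / (p₁ − p₂)²
  = (2.576 + 1.282)² · (0.38·0.62 + 0.52·0.48) / (-0.14)²
  = (3.858)² · (0.2356 + 0.2496) / 0.0196
  = 14.8842 · 0.4852 / 0.0196
  = 368.46
Adjust for 72% response: 368.46 / 0.72 = 511.75.
Round up → n = 512 per group.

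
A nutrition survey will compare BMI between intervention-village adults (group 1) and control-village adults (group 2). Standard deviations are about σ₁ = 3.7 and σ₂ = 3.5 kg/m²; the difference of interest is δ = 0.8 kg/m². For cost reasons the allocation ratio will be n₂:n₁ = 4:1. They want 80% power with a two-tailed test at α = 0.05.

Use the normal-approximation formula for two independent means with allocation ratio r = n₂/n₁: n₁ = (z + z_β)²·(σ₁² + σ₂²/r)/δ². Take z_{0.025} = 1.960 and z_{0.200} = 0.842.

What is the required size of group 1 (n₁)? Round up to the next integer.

n₁ = (z_{α/2} + z_β)² · (σ₁² + σ₂²/r) / δ²
   = (1.960 + 0.842)² · (3.7² + 3.5²/4) / 0.8²
   = 7.8512 · (13.69 + 3.0625) / 0.64
   = 7.8512 · 16.7525 / 0.64
   = 205.51
Round up → n₁ = 206; n₂ = r·n₁ = 4 × 206 = 824.

n₁ = 206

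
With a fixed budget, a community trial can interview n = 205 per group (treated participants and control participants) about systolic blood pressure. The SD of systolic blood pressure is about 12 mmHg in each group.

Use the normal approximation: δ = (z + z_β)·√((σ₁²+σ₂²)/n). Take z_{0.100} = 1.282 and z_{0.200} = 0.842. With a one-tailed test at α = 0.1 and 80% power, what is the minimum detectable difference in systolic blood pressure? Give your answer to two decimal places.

Minimum detectable difference ≈ 2.52 mmHg

δ = (z_α + z_β) · √((σ₁²+σ₂²)/n)
  = (1.282 + 0.842) · √(288/205)
  = 2.124 · √1.4049
  = 2.124 · 1.1853
  = 2.5175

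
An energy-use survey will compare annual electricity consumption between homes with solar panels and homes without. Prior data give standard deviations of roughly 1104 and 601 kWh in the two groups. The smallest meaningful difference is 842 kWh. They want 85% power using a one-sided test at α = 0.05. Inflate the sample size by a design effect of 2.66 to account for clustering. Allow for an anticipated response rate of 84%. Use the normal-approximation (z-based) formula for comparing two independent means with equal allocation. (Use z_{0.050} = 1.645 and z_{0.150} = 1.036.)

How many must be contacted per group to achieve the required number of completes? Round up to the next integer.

n = 51 per group

n = (z_α + z_β)² · (σ₁² + σ₂²) / δ²
  = (1.645 + 1.036)² · (1104² + 601² = 1580017) / 842²
  = 7.1878 · 1580017 / 708964
  = 16.02
Design effect: 2.66 × 16.02 = 42.61.
Adjust for 84% response: 42.61 / 0.84 = 50.73.
Round up → n = 51 per group.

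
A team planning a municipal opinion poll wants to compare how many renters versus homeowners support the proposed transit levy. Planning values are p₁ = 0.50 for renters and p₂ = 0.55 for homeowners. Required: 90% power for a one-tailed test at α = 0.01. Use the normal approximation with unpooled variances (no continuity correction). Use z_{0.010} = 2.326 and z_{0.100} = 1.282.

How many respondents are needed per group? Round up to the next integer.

n = (z_α + z_β)² · [p₁(1−p₁) + p₂(1−p₂)] / (p₁ − p₂)²
  = (2.326 + 1.282)² · (0.50·0.50 + 0.55·0.45) / (-0.05)²
  = (3.608)² · (0.2500 + 0.2475) / 0.0025
  = 13.0177 · 0.4975 / 0.0025
  = 2590.52
Round up → n = 2591 per group.

n = 2591 per group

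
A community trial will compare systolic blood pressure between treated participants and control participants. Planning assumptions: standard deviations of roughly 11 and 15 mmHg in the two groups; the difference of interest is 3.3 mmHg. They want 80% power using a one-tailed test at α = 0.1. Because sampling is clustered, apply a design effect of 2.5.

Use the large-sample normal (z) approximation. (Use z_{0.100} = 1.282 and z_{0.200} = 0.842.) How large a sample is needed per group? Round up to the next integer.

n = (z_α + z_β)² · (σ₁² + σ₂²) / δ²
  = (1.282 + 0.842)² · (11² + 15² = 346) / 3.3²
  = 4.5114 · 346 / 10.89
  = 143.34
Design effect: 2.5 × 143.34 = 358.34.
Round up → n = 359 per group.

n = 359 per group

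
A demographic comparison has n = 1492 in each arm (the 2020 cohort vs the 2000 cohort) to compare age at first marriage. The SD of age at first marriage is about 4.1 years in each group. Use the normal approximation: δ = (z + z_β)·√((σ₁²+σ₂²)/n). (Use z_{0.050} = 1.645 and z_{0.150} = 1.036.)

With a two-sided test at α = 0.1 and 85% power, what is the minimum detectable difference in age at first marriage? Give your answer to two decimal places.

Minimum detectable difference ≈ 0.40 years

δ = (z_{α/2} + z_β) · √((σ₁²+σ₂²)/n)
  = (1.645 + 1.036) · √(33.62/1492)
  = 2.681 · √0.02253
  = 2.681 · 0.1501
  = 0.4024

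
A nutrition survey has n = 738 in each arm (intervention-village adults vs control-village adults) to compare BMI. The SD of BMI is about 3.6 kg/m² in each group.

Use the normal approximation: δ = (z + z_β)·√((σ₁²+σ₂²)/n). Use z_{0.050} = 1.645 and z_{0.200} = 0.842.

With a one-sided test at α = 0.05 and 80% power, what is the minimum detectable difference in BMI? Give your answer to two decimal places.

δ = (z_α + z_β) · √((σ₁²+σ₂²)/n)
  = (1.645 + 0.842) · √(25.92/738)
  = 2.487 · √0.03512
  = 2.487 · 0.1874
  = 0.4661

Minimum detectable difference ≈ 0.47 kg/m²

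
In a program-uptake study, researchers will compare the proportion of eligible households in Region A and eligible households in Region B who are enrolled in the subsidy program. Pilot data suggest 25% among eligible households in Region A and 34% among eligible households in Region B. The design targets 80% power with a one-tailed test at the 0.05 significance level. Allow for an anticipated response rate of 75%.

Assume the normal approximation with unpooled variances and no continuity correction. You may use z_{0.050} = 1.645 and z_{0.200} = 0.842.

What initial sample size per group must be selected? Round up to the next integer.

n = (z_α + z_β)² · [p₁(1−p₁) + p₂(1−p₂)] / (p₁ − p₂)²
  = (1.645 + 0.842)² · (0.25·0.75 + 0.34·0.66) / (-0.09)²
  = (2.487)² · (0.1875 + 0.2244) / 0.0081
  = 6.1852 · 0.4119 / 0.0081
  = 314.53
Adjust for 75% response: 314.53 / 0.75 = 419.37.
Round up → n = 420 per group.

n = 420 per group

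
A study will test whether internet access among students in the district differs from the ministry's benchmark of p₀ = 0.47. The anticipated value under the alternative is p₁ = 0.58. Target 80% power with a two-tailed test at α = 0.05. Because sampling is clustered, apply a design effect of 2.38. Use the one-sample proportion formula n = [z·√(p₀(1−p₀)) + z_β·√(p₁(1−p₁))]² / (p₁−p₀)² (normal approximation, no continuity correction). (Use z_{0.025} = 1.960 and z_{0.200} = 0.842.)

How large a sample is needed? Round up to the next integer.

n = [z_{α/2}·√(p₀q₀) + z_β·√(p₁q₁)]² / (p₁ − p₀)²
  = [1.960·√(0.47·0.53) + 0.842·√(0.58·0.42)]² / (0.11)²
  = [1.960·0.4991 + 0.842·0.4936]² / 0.0121
  = [1.3938]² / 0.0121
  = 160.55
Design effect: 2.38 × 160.55 = 382.12.
Round up → n = 383.

n = 383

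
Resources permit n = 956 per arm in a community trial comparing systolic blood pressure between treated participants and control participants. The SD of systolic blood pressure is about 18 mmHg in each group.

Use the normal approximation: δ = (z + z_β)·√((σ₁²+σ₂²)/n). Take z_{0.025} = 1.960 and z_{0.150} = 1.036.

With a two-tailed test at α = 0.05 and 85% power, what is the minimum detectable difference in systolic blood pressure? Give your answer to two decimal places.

δ = (z_{α/2} + z_β) · √((σ₁²+σ₂²)/n)
  = (1.960 + 1.036) · √(648/956)
  = 2.996 · √0.67782
  = 2.996 · 0.8233
  = 2.4666

Minimum detectable difference ≈ 2.47 mmHg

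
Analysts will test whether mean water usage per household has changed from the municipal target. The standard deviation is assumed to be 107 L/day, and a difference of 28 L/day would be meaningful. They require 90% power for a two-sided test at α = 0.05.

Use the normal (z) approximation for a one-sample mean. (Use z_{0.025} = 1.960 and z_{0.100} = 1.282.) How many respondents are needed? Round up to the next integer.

n = 154

n = (z_{α/2} + z_β)² · σ² / δ²
  = (1.960 + 1.282)² · 107² / 28²
  = 10.5106 · 11449 / 784
  = 153.49
Round up → n = 154.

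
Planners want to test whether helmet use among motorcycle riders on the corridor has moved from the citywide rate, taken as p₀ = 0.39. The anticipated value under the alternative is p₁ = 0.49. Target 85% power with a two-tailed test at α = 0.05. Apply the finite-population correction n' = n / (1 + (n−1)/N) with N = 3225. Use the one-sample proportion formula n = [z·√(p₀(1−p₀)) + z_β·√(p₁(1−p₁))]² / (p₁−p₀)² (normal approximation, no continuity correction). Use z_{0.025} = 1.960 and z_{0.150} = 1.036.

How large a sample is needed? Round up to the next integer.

n = 204

n = [z_{α/2}·√(p₀q₀) + z_β·√(p₁q₁)]² / (p₁ − p₀)²
  = [1.960·√(0.39·0.61) + 1.036·√(0.49·0.51)]² / (0.10)²
  = [1.960·0.4877 + 1.036·0.4999]² / 0.0100
  = [1.4739]² / 0.0100
  = 217.23
Finite-population correction (N = 3225): 217.23 / (1 + (217.23 − 1)/3225) = 203.58.
Round up → n = 204.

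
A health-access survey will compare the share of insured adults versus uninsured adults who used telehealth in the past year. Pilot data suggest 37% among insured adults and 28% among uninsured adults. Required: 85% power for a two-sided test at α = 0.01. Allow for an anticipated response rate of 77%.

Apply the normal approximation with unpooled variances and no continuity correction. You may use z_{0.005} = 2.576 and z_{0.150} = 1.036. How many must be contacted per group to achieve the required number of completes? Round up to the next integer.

n = (z_{α/2} + z_β)² · [p₁(1−p₁) + p₂(1−p₂)] / (p₁ − p₂)²
  = (2.576 + 1.036)² · (0.37·0.63 + 0.28·0.72) / (0.09)²
  = (3.612)² · (0.2331 + 0.2016) / 0.0081
  = 13.0465 · 0.4347 / 0.0081
  = 700.16
Adjust for 77% response: 700.16 / 0.77 = 909.30.
Round up → n = 910 per group.

n = 910 per group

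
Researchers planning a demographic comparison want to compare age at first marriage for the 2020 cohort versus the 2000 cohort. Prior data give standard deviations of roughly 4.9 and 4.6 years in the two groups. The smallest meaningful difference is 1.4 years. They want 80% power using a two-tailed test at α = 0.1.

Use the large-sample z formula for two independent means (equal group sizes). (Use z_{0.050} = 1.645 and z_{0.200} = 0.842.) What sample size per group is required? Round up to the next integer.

n = (z_{α/2} + z_β)² · (σ₁² + σ₂²) / δ²
  = (1.645 + 0.842)² · (4.9² + 4.6² = 45.17) / 1.4²
  = 6.1852 · 45.17 / 1.96
  = 142.54
Round up → n = 143 per group.

n = 143 per group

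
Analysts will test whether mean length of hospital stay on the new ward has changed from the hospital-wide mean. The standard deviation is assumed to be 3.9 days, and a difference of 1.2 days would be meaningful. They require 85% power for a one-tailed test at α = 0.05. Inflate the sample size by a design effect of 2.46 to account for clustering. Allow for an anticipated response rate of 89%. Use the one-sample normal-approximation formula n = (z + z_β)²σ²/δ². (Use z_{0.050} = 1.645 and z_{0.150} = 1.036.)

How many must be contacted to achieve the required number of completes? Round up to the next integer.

n = 210

n = (z_α + z_β)² · σ² / δ²
  = (1.645 + 1.036)² · 3.9² / 1.2²
  = 7.1878 · 15.21 / 1.44
  = 75.92
Design effect: 2.46 × 75.92 = 186.76.
Adjust for 89% response: 186.76 / 0.89 = 209.85.
Round up → n = 210.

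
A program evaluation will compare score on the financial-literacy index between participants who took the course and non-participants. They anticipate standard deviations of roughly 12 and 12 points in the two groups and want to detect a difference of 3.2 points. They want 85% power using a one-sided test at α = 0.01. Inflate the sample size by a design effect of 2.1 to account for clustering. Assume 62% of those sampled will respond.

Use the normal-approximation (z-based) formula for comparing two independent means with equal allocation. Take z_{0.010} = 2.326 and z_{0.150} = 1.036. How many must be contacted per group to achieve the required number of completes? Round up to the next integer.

n = (z_α + z_β)² · (σ₁² + σ₂²) / δ²
  = (2.326 + 1.036)² · (12² + 12² = 288) / 3.2²
  = 11.3030 · 288 / 10.24
  = 317.90
Design effect: 2.1 × 317.90 = 667.59.
Adjust for 62% response: 667.59 / 0.62 = 1076.75.
Round up → n = 1077 per group.

n = 1077 per group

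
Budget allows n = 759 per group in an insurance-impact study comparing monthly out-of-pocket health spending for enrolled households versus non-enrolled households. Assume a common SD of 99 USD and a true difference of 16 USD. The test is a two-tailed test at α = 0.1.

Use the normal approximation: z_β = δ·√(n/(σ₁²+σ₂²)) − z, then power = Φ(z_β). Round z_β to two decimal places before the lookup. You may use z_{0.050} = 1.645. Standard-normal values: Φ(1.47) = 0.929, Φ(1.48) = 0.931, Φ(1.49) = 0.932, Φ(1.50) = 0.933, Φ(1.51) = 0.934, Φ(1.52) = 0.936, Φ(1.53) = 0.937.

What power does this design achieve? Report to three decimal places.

Power ≈ 0.933

z_β = δ·√(n/(σ₁²+σ₂²)) − z_{α/2}
    = 16 · √(759/19602) − 1.645
    = 16 · 0.19678 − 1.645
    = 3.1484 − 1.645 = 1.5034 → 1.50
Power = Φ(1.50) = 0.933.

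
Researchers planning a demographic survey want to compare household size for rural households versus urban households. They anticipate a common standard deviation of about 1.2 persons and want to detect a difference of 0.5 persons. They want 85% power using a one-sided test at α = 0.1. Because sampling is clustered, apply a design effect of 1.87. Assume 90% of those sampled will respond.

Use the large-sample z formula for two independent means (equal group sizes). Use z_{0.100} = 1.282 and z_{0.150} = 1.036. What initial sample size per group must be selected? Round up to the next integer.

n = 129 per group

n = (z_α + z_β)² · (σ₁² + σ₂²) / δ²
  = (1.282 + 1.036)² · (2·1.2² = 2.88) / 0.5²
  = 5.3731 · 2.88 / 0.25
  = 61.90
Design effect: 1.87 × 61.90 = 115.75.
Adjust for 90% response: 115.75 / 0.90 = 128.61.
Round up → n = 129 per group.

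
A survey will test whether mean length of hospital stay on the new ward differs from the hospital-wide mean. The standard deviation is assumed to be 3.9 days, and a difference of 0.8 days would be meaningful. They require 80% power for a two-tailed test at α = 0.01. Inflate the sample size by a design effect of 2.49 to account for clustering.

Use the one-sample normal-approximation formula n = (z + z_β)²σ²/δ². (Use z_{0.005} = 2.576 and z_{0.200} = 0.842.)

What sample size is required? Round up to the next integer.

n = (z_{α/2} + z_β)² · σ² / δ²
  = (2.576 + 0.842)² · 3.9² / 0.8²
  = 11.6827 · 15.21 / 0.64
  = 277.65
Design effect: 2.49 × 277.65 = 691.34.
Round up → n = 692.

n = 692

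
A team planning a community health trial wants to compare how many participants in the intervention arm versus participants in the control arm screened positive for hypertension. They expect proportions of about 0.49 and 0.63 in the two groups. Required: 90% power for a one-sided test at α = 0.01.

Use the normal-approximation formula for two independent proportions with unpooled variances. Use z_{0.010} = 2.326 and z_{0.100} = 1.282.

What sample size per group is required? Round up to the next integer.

n = 321 per group

n = (z_α + z_β)² · [p₁(1−p₁) + p₂(1−p₂)] / (p₁ − p₂)²
  = (2.326 + 1.282)² · (0.49·0.51 + 0.63·0.37) / (-0.14)²
  = (3.608)² · (0.2499 + 0.2331) / 0.0196
  = 13.0177 · 0.4830 / 0.0196
  = 320.79
Round up → n = 321 per group.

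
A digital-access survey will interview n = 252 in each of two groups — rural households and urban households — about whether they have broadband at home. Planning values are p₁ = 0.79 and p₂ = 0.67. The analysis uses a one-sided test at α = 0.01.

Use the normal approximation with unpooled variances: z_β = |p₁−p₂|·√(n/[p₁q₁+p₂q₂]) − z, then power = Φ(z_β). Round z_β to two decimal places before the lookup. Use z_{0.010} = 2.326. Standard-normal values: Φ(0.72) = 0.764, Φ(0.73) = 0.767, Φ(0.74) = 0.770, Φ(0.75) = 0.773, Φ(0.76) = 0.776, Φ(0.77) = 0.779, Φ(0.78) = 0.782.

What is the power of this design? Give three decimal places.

Power ≈ 0.770

z_β = |p₁−p₂|·√(n/[p₁q₁+p₂q₂]) − z_α
    = 0.12 · √(252/0.3870) − 2.326
    = 0.12 · 25.5179 − 2.326
    = 3.0621 − 2.326 = 0.7361 → 0.74
Power = Φ(0.74) = 0.770.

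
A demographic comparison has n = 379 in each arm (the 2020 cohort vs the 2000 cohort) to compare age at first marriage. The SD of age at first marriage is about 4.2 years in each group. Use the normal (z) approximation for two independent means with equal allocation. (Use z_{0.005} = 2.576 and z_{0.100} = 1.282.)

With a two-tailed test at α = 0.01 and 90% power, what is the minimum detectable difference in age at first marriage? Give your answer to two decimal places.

Minimum detectable difference ≈ 1.18 years

δ = (z_{α/2} + z_β) · √((σ₁²+σ₂²)/n)
  = (2.576 + 1.282) · √(35.28/379)
  = 3.858 · √0.09309
  = 3.858 · 0.3051
  = 1.1771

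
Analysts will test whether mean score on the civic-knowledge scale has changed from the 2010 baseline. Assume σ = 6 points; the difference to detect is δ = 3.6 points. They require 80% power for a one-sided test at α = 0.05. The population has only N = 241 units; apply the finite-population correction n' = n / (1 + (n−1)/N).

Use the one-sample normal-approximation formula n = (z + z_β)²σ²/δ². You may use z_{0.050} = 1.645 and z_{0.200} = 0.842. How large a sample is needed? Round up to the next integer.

n = (z_α + z_β)² · σ² / δ²
  = (1.645 + 0.842)² · 6² / 3.6²
  = 6.1852 · 36 / 12.96
  = 17.18
Finite-population correction (N = 241): 17.18 / (1 + (17.18 − 1)/241) = 16.10.
Round up → n = 17.

n = 17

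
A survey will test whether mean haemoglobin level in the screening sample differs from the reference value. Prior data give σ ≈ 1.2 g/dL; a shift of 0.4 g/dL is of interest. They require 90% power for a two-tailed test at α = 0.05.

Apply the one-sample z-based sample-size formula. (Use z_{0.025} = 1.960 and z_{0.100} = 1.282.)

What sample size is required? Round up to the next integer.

n = (z_{α/2} + z_β)² · σ² / δ²
  = (1.960 + 1.282)² · 1.2² / 0.4²
  = 10.5106 · 1.44 / 0.16
  = 94.60
Round up → n = 95.

n = 95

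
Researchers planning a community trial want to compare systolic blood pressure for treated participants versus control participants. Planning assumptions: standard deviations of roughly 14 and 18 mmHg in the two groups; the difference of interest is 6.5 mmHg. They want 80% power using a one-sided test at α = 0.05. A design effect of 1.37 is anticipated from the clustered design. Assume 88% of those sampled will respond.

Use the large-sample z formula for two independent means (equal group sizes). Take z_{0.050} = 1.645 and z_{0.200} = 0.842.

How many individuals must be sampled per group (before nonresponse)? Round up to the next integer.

n = (z_α + z_β)² · (σ₁² + σ₂²) / δ²
  = (1.645 + 0.842)² · (14² + 18² = 520) / 6.5²
  = 6.1852 · 520 / 42.25
  = 76.13
Design effect: 1.37 × 76.13 = 104.29.
Adjust for 88% response: 104.29 / 0.88 = 118.51.
Round up → n = 119 per group.

n = 119 per group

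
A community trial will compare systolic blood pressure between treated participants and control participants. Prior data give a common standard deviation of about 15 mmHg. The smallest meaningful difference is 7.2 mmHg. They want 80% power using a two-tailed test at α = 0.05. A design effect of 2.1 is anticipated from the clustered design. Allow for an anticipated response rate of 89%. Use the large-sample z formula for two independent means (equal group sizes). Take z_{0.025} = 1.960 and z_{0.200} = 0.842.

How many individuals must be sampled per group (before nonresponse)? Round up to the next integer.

n = 161 per group

n = (z_{α/2} + z_β)² · (σ₁² + σ₂²) / δ²
  = (1.960 + 0.842)² · (2·15² = 450) / 7.2²
  = 7.8512 · 450 / 51.84
  = 68.15
Design effect: 2.1 × 68.15 = 143.12.
Adjust for 89% response: 143.12 / 0.89 = 160.81.
Round up → n = 161 per group.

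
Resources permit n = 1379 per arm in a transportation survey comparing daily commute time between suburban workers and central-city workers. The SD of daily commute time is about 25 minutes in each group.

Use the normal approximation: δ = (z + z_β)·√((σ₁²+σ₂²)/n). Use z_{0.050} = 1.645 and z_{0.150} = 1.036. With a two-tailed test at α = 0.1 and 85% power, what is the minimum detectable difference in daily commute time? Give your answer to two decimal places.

Minimum detectable difference ≈ 2.55 minutes

δ = (z_{α/2} + z_β) · √((σ₁²+σ₂²)/n)
  = (1.645 + 1.036) · √(1250/1379)
  = 2.681 · √0.90645
  = 2.681 · 0.9521
  = 2.5525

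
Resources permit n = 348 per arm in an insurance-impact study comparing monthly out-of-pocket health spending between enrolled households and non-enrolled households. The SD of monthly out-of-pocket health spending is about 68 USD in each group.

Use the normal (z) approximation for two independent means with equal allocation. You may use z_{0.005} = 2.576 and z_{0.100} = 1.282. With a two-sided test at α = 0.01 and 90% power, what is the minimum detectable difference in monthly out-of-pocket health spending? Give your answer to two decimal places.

δ = (z_{α/2} + z_β) · √((σ₁²+σ₂²)/n)
  = (2.576 + 1.282) · √(9248/348)
  = 3.858 · √26.5747
  = 3.858 · 5.1551
  = 19.8882

Minimum detectable difference ≈ 19.89 USD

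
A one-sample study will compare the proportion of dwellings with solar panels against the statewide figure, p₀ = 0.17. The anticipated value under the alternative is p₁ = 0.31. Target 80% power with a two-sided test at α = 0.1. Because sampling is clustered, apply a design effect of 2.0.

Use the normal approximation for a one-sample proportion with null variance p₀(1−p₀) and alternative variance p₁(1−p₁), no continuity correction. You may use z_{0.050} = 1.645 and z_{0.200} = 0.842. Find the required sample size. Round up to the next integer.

n = [z_{α/2}·√(p₀q₀) + z_β·√(p₁q₁)]² / (p₁ − p₀)²
  = [1.645·√(0.17·0.83) + 0.842·√(0.31·0.69)]² / (0.14)²
  = [1.645·0.3756 + 0.842·0.4625]² / 0.0196
  = [1.0073]² / 0.0196
  = 51.77
Design effect: 2.0 × 51.77 = 103.54.
Round up → n = 104.

n = 104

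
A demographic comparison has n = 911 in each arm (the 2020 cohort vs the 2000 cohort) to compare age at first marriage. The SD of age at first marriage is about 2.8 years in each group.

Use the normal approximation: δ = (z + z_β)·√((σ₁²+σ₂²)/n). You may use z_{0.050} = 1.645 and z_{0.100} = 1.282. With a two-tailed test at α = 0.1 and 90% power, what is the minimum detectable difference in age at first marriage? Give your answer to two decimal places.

δ = (z_{α/2} + z_β) · √((σ₁²+σ₂²)/n)
  = (1.645 + 1.282) · √(15.68/911)
  = 2.927 · √0.01721
  = 2.927 · 0.1312
  = 0.3840

Minimum detectable difference ≈ 0.38 years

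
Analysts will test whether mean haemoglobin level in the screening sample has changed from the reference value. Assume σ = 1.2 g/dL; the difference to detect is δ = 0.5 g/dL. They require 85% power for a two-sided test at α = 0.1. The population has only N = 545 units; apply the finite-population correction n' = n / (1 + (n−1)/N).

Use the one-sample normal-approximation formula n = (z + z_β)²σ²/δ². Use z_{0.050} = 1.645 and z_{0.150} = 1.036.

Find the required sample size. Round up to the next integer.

n = 39

n = (z_{α/2} + z_β)² · σ² / δ²
  = (1.645 + 1.036)² · 1.2² / 0.5²
  = 7.1878 · 1.44 / 0.25
  = 41.40
Finite-population correction (N = 545): 41.40 / (1 + (41.40 − 1)/545) = 38.54.
Round up → n = 39.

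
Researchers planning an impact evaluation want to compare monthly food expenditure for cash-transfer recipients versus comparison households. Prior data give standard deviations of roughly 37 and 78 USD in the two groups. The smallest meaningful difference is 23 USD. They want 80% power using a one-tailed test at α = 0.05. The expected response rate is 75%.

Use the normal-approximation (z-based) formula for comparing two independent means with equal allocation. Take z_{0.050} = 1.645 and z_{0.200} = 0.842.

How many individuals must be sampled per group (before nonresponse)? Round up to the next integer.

n = 117 per group

n = (z_α + z_β)² · (σ₁² + σ₂²) / δ²
  = (1.645 + 0.842)² · (37² + 78² = 7453) / 23²
  = 6.1852 · 7453 / 529
  = 87.14
Adjust for 75% response: 87.14 / 0.75 = 116.19.
Round up → n = 117 per group.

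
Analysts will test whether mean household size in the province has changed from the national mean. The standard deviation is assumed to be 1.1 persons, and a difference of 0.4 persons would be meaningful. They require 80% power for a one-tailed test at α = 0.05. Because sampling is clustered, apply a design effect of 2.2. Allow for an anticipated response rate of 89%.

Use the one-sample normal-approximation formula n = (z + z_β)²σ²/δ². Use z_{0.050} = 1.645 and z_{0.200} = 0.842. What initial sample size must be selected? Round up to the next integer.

n = 116

n = (z_α + z_β)² · σ² / δ²
  = (1.645 + 0.842)² · 1.1² / 0.4²
  = 6.1852 · 1.21 / 0.16
  = 46.78
Design effect: 2.2 × 46.78 = 102.91.
Adjust for 89% response: 102.91 / 0.89 = 115.62.
Round up → n = 116.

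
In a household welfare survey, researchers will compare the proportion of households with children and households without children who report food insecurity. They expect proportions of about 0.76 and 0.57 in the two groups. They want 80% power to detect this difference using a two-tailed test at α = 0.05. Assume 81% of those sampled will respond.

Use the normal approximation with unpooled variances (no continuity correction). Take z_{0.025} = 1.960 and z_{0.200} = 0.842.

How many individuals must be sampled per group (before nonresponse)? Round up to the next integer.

n = (z_{α/2} + z_β)² · [p₁(1−p₁) + p₂(1−p₂)] / (p₁ − p₂)²
  = (1.960 + 0.842)² · (0.76·0.24 + 0.57·0.43) / (0.19)²
  = (2.802)² · (0.1824 + 0.2451) / 0.0361
  = 7.8512 · 0.4275 / 0.0361
  = 92.97
Adjust for 81% response: 92.97 / 0.81 = 114.78.
Round up → n = 115 per group.

n = 115 per group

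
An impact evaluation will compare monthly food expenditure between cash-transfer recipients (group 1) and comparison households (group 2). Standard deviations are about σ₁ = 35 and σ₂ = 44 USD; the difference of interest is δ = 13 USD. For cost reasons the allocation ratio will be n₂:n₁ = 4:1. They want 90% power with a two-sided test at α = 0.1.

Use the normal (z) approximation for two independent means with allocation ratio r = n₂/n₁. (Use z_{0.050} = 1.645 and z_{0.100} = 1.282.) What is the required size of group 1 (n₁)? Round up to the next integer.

n₁ = 87

n₁ = (z_{α/2} + z_β)² · (σ₁² + σ₂²/r) / δ²
   = (1.645 + 1.282)² · (35² + 44²/4) / 13²
   = 8.5673 · (1225 + 484) / 169
   = 8.5673 · 1709 / 169
   = 86.64
Round up → n₁ = 87; n₂ = r·n₁ = 4 × 87 = 348.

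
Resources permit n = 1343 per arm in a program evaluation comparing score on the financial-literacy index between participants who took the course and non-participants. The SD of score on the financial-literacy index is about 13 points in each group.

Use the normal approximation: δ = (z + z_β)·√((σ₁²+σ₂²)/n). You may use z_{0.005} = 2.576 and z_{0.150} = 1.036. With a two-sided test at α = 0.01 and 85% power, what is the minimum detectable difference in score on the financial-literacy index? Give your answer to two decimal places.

Minimum detectable difference ≈ 1.81 points

δ = (z_{α/2} + z_β) · √((σ₁²+σ₂²)/n)
  = (2.576 + 1.036) · √(338/1343)
  = 3.612 · √0.25168
  = 3.612 · 0.5017
  = 1.8120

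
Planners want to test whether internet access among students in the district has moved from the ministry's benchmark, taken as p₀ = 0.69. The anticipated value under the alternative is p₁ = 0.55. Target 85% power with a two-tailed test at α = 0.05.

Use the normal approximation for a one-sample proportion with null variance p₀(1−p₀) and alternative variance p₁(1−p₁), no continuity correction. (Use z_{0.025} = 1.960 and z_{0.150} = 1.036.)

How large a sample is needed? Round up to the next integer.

n = 104

n = [z_{α/2}·√(p₀q₀) + z_β·√(p₁q₁)]² / (p₁ − p₀)²
  = [1.960·√(0.69·0.31) + 1.036·√(0.55·0.45)]² / (-0.14)²
  = [1.960·0.4625 + 1.036·0.4975]² / 0.0196
  = [1.4219]² / 0.0196
  = 103.15
Round up → n = 104.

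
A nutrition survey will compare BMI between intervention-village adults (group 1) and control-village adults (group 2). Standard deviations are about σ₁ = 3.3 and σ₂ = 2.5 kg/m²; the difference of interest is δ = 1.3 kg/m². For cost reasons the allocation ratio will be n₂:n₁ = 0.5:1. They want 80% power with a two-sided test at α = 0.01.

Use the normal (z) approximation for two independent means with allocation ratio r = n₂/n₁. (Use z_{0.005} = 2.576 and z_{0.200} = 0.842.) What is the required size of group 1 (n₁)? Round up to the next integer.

n₁ = (z_{α/2} + z_β)² · (σ₁² + σ₂²/r) / δ²
   = (2.576 + 0.842)² · (3.3² + 2.5²/0.5) / 1.3²
   = 11.6827 · (10.89 + 12.5) / 1.69
   = 11.6827 · 23.39 / 1.69
   = 161.69
Round up → n₁ = 162; n₂ = r·n₁ = 0.5 × 162 = 81.

n₁ = 162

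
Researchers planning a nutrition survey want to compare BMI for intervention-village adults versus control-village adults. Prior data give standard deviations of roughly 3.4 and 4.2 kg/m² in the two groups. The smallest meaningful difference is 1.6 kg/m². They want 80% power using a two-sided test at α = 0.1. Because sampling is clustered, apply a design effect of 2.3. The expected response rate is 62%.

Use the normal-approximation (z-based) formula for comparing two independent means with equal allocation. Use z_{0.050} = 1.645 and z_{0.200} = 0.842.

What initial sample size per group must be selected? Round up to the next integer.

n = (z_{α/2} + z_β)² · (σ₁² + σ₂²) / δ²
  = (1.645 + 0.842)² · (3.4² + 4.2² = 29.2) / 1.6²
  = 6.1852 · 29.2 / 2.56
  = 70.55
Design effect: 2.3 × 70.55 = 162.26.
Adjust for 62% response: 162.26 / 0.62 = 261.72.
Round up → n = 262 per group.

n = 262 per group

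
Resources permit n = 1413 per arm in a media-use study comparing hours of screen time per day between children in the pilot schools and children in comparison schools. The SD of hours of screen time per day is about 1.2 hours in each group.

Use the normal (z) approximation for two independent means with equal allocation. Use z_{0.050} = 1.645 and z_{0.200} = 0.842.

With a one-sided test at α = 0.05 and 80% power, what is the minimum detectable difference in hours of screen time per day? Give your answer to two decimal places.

δ = (z_α + z_β) · √((σ₁²+σ₂²)/n)
  = (1.645 + 0.842) · √(2.88/1413)
  = 2.487 · √0.00204
  = 2.487 · 0.0451
  = 0.1123

Minimum detectable difference ≈ 0.11 hours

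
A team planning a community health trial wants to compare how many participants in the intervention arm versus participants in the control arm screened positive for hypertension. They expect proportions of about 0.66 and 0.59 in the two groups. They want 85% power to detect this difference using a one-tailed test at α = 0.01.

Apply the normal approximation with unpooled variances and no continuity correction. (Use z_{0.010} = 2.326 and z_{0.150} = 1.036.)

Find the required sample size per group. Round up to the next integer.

n = (z_α + z_β)² · [p₁(1−p₁) + p₂(1−p₂)] / (p₁ − p₂)²
  = (2.326 + 1.036)² · (0.66·0.34 + 0.59·0.41) / (0.07)²
  = (3.362)² · (0.2244 + 0.2419) / 0.0049
  = 11.3030 · 0.4663 / 0.0049
  = 1075.63
Round up → n = 1076 per group.

n = 1076 per group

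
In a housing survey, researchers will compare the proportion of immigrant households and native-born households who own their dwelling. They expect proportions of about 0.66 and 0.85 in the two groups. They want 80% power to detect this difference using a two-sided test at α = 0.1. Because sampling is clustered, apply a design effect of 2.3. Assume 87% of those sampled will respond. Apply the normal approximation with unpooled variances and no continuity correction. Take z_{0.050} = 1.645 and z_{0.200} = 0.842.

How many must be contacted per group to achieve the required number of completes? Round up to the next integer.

n = 160 per group

n = (z_{α/2} + z_β)² · [p₁(1−p₁) + p₂(1−p₂)] / (p₁ − p₂)²
  = (1.645 + 0.842)² · (0.66·0.34 + 0.85·0.15) / (-0.19)²
  = (2.487)² · (0.2244 + 0.1275) / 0.0361
  = 6.1852 · 0.3519 / 0.0361
  = 60.29
Design effect: 2.3 × 60.29 = 138.67.
Adjust for 87% response: 138.67 / 0.87 = 159.39.
Round up → n = 160 per group.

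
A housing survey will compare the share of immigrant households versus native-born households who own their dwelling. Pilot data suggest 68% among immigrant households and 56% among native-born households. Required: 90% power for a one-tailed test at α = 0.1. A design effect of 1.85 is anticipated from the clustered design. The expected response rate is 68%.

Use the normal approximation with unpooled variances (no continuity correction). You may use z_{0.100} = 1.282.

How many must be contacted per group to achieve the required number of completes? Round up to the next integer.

n = 577 per group

n = (z_α + z_β)² · [p₁(1−p₁) + p₂(1−p₂)] / (p₁ − p₂)²
  = (1.282 + 1.282)² · (0.68·0.32 + 0.56·0.44) / (0.12)²
  = (2.564)² · (0.2176 + 0.2464) / 0.0144
  = 6.5741 · 0.4640 / 0.0144
  = 211.83
Design effect: 1.85 × 211.83 = 391.89.
Adjust for 68% response: 391.89 / 0.68 = 576.31.
Round up → n = 577 per group.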